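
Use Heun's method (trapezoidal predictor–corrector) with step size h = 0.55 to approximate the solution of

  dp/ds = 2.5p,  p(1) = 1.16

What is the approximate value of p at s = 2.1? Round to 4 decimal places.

Heun: k1 = f(s_n, p_n); k2 = f(s_n + h, p_n + h·k1); p_{n+1} = p_n + (h/2)·(k1 + k2).
s=1.000000, p=1.160000:
  k1 = f(1.000000, 1.160000) = 2.900000
  k2 = f(1.550000, 2.755000) = 6.887500
  p ← 1.160000 + (0.55/2)·(2.900000 + 6.887500) = 3.851562
s=1.550000, p=3.851562:
  k1 = f(1.550000, 3.851562) = 9.628906
  k2 = f(2.100000, 9.147461) = 22.868652
  p ← 3.851562 + (0.55/2)·(9.628906 + 22.868652) = 12.788391
p(2.1) ≈ 12.7884

12.7884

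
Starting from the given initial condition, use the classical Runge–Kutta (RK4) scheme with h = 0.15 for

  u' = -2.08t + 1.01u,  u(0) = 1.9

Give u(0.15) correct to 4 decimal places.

2.1862

RK4: k1 = f(t_n, u_n); k2 = f(t_n + h/2, u_n + (h/2)·k1); k3 = f(t_n + h/2, u_n + (h/2)·k2); k4 = f(t_n + h, u_n + h·k3); u_{n+1} = u_n + (h/6)·(k1 + 2k2 + 2k3 + k4).
t=0.000000, u=1.900000:
  k1 = f(0.000000, 1.900000) = 1.919000
  k2 = f(0.075000, 2.043925) = 1.908364
  k3 = f(0.075000, 2.043127) = 1.907559
  k4 = f(0.150000, 2.186134) = 1.895995
  u ← 1.900000 + (0.15/6)·(k1 + 2k2 + 2k3 + k4) = 2.186171
u(0.15) ≈ 2.1862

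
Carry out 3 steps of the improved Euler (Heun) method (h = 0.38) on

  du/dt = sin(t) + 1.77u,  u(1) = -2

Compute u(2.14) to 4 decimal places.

Heun: k1 = f(t_n, u_n); k2 = f(t_n + h, u_n + h·k1); u_{n+1} = u_n + (h/2)·(k1 + k2).
t=1.000000, u=-2.000000:
  k1 = f(1.000000, -2.000000) = -2.698529
  k2 = f(1.380000, -3.025441) = -4.373177
  u ← -2.000000 + (0.38/2)·(-2.698529 + (-4.373177)) = -3.343624
t=1.380000, u=-3.343624:
  k1 = f(1.380000, -3.343624) = -4.936361
  k2 = f(1.760000, -5.219441) = -8.256257
  u ← -3.343624 + (0.38/2)·(-4.936361 + (-8.256257)) = -5.850222
t=1.760000, u=-5.850222:
  k1 = f(1.760000, -5.850222) = -9.372738
  k2 = f(2.140000, -9.411862) = -15.816665
  u ← -5.850222 + (0.38/2)·(-9.372738 + (-15.816665)) = -10.636208
u(2.14) ≈ -10.6362

-10.6362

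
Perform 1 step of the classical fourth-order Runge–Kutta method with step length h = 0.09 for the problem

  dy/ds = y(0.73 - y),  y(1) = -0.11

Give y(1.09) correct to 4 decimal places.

-0.1187

RK4: k1 = f(s_n, y_n); k2 = f(s_n + h/2, y_n + (h/2)·k1); k3 = f(s_n + h/2, y_n + (h/2)·k2); k4 = f(s_n + h, y_n + h·k3); y_{n+1} = y_n + (h/6)·(k1 + 2k2 + 2k3 + k4).
s=1.000000, y=-0.110000:
  k1 = f(1.000000, -0.110000) = -0.092400
  k2 = f(1.045000, -0.114158) = -0.096367
  k3 = f(1.045000, -0.114337) = -0.096539
  k4 = f(1.090000, -0.118688) = -0.100730
  y ← -0.110000 + (0.09/6)·(k1 + 2k2 + 2k3 + k4) = -0.118684
y(1.09) ≈ -0.1187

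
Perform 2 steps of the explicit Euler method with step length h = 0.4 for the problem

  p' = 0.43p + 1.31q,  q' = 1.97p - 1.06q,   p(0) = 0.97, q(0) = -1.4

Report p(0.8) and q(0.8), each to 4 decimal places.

0.4506, 0.2935

Euler on (p,q): p_{n+1} = p_n + h·p', q_{n+1} = q_n + h·q'.
0.000000: (0.970000, -1.400000); f=(-1.416900, 3.394900) → (0.403240, -0.042040)
0.400000: (0.403240, -0.042040); f=(0.118321, 0.838945) → (0.450568, 0.293538)
(p(0.8), q(0.8)) ≈ (0.4506, 0.2935)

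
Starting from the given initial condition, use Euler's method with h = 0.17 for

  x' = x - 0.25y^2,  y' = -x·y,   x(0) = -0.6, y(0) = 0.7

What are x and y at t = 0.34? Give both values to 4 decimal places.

-0.8710, 0.8662

Euler on (x,y): x_{n+1} = x_n + h·x', y_{n+1} = y_n + h·y'.
0.000000: (-0.600000, 0.700000); f=(-0.722500, 0.420000) → (-0.722825, 0.771400)
0.170000: (-0.722825, 0.771400); f=(-0.871589, 0.557587) → (-0.870995, 0.866190)
(x(0.34), y(0.34)) ≈ (-0.8710, 0.8662)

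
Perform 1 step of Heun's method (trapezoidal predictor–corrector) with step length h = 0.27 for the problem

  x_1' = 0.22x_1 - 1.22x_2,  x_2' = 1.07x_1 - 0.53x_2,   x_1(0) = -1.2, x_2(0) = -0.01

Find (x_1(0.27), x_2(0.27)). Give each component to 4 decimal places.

Heun on (x_1,x_2): k1 = f(s_n, state_n); k2 = f(s_n + h, state_n + h·k1); state_{n+1} = state_n + (h/2)·(k1 + k2).
0.000000: (-1.200000, -0.010000)
  k1 = (-0.251800, -1.278700)
  predictor → (-1.267986, -0.355249)
  k2 = (0.154447, -1.168463)
  → (-1.213143, -0.340367)
(x_1(0.27), x_2(0.27)) ≈ (-1.2131, -0.3404)

-1.2131, -0.3404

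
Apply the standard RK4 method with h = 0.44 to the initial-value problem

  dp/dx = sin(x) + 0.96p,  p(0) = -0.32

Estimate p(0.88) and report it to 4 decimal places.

RK4: k1 = f(x_n, p_n); k2 = f(x_n + h/2, p_n + (h/2)·k1); k3 = f(x_n + h/2, p_n + (h/2)·k2); k4 = f(x_n + h, p_n + h·k3); p_{n+1} = p_n + (h/6)·(k1 + 2k2 + 2k3 + k4).
x=0.000000, p=-0.320000:
  k1 = f(0.000000, -0.320000) = -0.307200
  k2 = f(0.220000, -0.387584) = -0.153851
  k3 = f(0.220000, -0.353847) = -0.121464
  k4 = f(0.440000, -0.373444) = 0.067433
  p ← -0.320000 + (0.44/6)·(k1 + 2k2 + 2k3 + k4) = -0.377962
x=0.440000, p=-0.377962:
  k1 = f(0.440000, -0.377962) = 0.063096
  k2 = f(0.660000, -0.364081) = 0.263599
  k3 = f(0.660000, -0.319971) = 0.305945
  k4 = f(0.880000, -0.243347) = 0.537126
  p ← -0.377962 + (0.44/6)·(k1 + 2k2 + 2k3 + k4) = -0.250413
p(0.88) ≈ -0.2504

-0.2504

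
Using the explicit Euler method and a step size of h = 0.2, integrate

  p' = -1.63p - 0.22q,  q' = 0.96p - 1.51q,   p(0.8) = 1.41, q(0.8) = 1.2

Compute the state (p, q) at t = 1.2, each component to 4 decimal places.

0.5562, 0.9459

Euler on (p,q): p_{n+1} = p_n + h·p', q_{n+1} = q_n + h·q'.
0.800000: (1.410000, 1.200000); f=(-2.562300, -0.458400) → (0.897540, 1.108320)
1.000000: (0.897540, 1.108320); f=(-1.706821, -0.811925) → (0.556176, 0.945935)
(p(1.2), q(1.2)) ≈ (0.5562, 0.9459)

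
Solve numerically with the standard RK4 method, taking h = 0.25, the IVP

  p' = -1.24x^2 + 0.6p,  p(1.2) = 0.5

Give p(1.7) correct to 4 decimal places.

-0.8342

RK4: k1 = f(x_n, p_n); k2 = f(x_n + h/2, p_n + (h/2)·k1); k3 = f(x_n + h/2, p_n + (h/2)·k2); k4 = f(x_n + h, p_n + h·k3); p_{n+1} = p_n + (h/6)·(k1 + 2k2 + 2k3 + k4).
x=1.200000, p=0.500000:
  k1 = f(1.200000, 0.500000) = -1.485600
  k2 = f(1.325000, 0.314300) = -1.988395
  k3 = f(1.325000, 0.251451) = -2.026105
  k4 = f(1.450000, -0.006526) = -2.611016
  p ← 0.500000 + (0.25/6)·(k1 + 2k2 + 2k3 + k4) = -0.005234
x=1.450000, p=-0.005234:
  k1 = f(1.450000, -0.005234) = -2.610240
  k2 = f(1.575000, -0.331514) = -3.274883
  k3 = f(1.575000, -0.414594) = -3.324732
  k4 = f(1.700000, -0.836417) = -4.085450
  p ← -0.005234 + (0.25/6)·(k1 + 2k2 + 2k3 + k4) = -0.834189
p(1.7) ≈ -0.8342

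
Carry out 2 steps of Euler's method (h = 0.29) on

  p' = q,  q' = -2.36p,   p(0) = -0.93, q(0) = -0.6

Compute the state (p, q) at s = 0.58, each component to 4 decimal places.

-1.0934, 0.7921

Euler on (p,q): p_{n+1} = p_n + h·p', q_{n+1} = q_n + h·q'.
0.000000: (-0.930000, -0.600000); f=(-0.600000, 2.194800) → (-1.104000, 0.036492)
0.290000: (-1.104000, 0.036492); f=(0.036492, 2.605440) → (-1.093417, 0.792070)
(p(0.58), q(0.58)) ≈ (-1.0934, 0.7921)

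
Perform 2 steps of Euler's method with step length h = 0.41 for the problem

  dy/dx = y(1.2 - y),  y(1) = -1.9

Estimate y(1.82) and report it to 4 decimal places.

-14.0714

Euler: y_{n+1} = y_n + h·f(x_n, y_n).
x=1.000000, y=-1.900000: f=-5.890000 → y ← -1.900000 + 0.41·(-5.890000) = -4.314900
x=1.410000, y=-4.314900: f=-23.796242 → y ← -4.314900 + 0.41·(-23.796242) = -14.071359
y(1.82) ≈ -14.0714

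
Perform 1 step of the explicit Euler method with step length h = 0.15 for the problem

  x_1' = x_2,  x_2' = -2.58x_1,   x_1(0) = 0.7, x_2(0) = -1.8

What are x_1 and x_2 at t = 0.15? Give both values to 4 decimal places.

Euler on (x_1,x_2): x_1_{n+1} = x_1_n + h·x_1', x_2_{n+1} = x_2_n + h·x_2'.
0.000000: (0.700000, -1.800000); f=(-1.800000, -1.806000) → (0.430000, -2.070900)
(x_1(0.15), x_2(0.15)) ≈ (0.4300, -2.0709)

0.4300, -2.0709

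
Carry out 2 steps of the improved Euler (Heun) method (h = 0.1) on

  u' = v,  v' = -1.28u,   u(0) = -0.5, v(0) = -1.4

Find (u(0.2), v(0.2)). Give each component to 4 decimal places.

-0.7654, -1.2370

Heun on (u,v): k1 = f(x_n, state_n); k2 = f(x_n + h, state_n + h·k1); state_{n+1} = state_n + (h/2)·(k1 + k2).
0.000000: (-0.500000, -1.400000)
  k1 = (-1.400000, 0.640000)
  predictor → (-0.640000, -1.336000)
  k2 = (-1.336000, 0.819200)
  → (-0.636800, -1.327040)
0.100000: (-0.636800, -1.327040)
  k1 = (-1.327040, 0.815104)
  predictor → (-0.769504, -1.245530)
  k2 = (-1.245530, 0.984965)
  → (-0.765428, -1.237037)
(u(0.2), v(0.2)) ≈ (-0.7654, -1.2370)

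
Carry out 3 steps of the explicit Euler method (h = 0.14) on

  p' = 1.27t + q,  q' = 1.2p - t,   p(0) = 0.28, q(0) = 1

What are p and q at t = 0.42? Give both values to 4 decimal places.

0.7950, 1.1582

Euler on (p,q): p_{n+1} = p_n + h·p', q_{n+1} = q_n + h·q'.
0.000000: (0.280000, 1.000000); f=(1.000000, 0.336000) → (0.420000, 1.047040)
0.140000: (0.420000, 1.047040); f=(1.224840, 0.364000) → (0.591478, 1.098000)
0.280000: (0.591478, 1.098000); f=(1.453600, 0.429773) → (0.794982, 1.158168)
(p(0.42), q(0.42)) ≈ (0.7950, 1.1582)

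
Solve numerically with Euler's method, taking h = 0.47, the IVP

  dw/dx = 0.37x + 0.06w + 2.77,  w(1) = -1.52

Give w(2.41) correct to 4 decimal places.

Euler: w_{n+1} = w_n + h·f(x_n, w_n).
x=1.000000, w=-1.520000: f=3.048800 → w ← -1.520000 + 0.47·3.048800 = -0.087064
x=1.470000, w=-0.087064: f=3.308676 → w ← -0.087064 + 0.47·3.308676 = 1.468014
x=1.940000, w=1.468014: f=3.575881 → w ← 1.468014 + 0.47·3.575881 = 3.148678
w(2.41) ≈ 3.1487

3.1487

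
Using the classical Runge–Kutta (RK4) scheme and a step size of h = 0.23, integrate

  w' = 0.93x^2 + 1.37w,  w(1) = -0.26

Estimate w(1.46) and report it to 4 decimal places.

0.3888

RK4: k1 = f(x_n, w_n); k2 = f(x_n + h/2, w_n + (h/2)·k1); k3 = f(x_n + h/2, w_n + (h/2)·k2); k4 = f(x_n + h, w_n + h·k3); w_{n+1} = w_n + (h/6)·(k1 + 2k2 + 2k3 + k4).
x=1.000000, w=-0.260000:
  k1 = f(1.000000, -0.260000) = 0.573800
  k2 = f(1.115000, -0.194013) = 0.890401
  k3 = f(1.115000, -0.157604) = 0.940282
  k4 = f(1.230000, -0.043735) = 1.347080
  w ← -0.260000 + (0.23/6)·(k1 + 2k2 + 2k3 + k4) = -0.046014
x=1.230000, w=-0.046014:
  k1 = f(1.230000, -0.046014) = 1.343958
  k2 = f(1.345000, 0.108541) = 1.831095
  k3 = f(1.345000, 0.164562) = 1.907843
  k4 = f(1.460000, 0.392790) = 2.520510
  w ← -0.046014 + (0.23/6)·(k1 + 2k2 + 2k3 + k4) = 0.388776
w(1.46) ≈ 0.3888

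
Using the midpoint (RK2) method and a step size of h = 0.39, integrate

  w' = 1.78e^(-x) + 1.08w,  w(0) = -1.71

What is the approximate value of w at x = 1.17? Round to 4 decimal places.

-3.1885

Midpoint: k1 = f(x_n, w_n); k2 = f(x_n + h/2, w_n + (h/2)·k1); w_{n+1} = w_n + h·k2.
x=0.000000, w=-1.710000:
  k1 = f(0.000000, -1.710000) = -0.066800
  k2 = f(0.195000, -1.723026) = -0.396222
  w ← -1.710000 + 0.39·(-0.396222) = -1.864527
x=0.390000, w=-1.864527:
  k1 = f(0.390000, -1.864527) = -0.808528
  k2 = f(0.585000, -2.022190) = -1.192316
  w ← -1.864527 + 0.39·(-1.192316) = -2.329530
x=0.780000, w=-2.329530:
  k1 = f(0.780000, -2.329530) = -1.699930
  k2 = f(0.975000, -2.661016) = -2.202495
  w ← -2.329530 + 0.39·(-2.202495) = -3.188503
w(1.17) ≈ -3.1885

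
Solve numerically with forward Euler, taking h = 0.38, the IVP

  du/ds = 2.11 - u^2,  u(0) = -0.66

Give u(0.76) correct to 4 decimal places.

Euler: u_{n+1} = u_n + h·f(s_n, u_n).
s=0.000000, u=-0.660000: f=1.674400 → u ← -0.660000 + 0.38·1.674400 = -0.023728
s=0.380000, u=-0.023728: f=2.109437 → u ← -0.023728 + 0.38·2.109437 = 0.777858
u(0.76) ≈ 0.7779

0.7779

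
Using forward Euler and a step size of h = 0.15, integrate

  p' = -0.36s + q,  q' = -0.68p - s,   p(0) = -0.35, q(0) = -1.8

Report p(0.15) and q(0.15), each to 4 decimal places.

Euler on (p,q): p_{n+1} = p_n + h·p', q_{n+1} = q_n + h·q'.
0.000000: (-0.350000, -1.800000); f=(-1.800000, 0.238000) → (-0.620000, -1.764300)
(p(0.15), q(0.15)) ≈ (-0.6200, -1.7643)

-0.6200, -1.7643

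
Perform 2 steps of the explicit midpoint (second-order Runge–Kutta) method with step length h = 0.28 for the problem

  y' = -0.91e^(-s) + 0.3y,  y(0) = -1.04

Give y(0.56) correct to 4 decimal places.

Midpoint: k1 = f(s_n, y_n); k2 = f(s_n + h/2, y_n + (h/2)·k1); y_{n+1} = y_n + h·k2.
s=0.000000, y=-1.040000:
  k1 = f(0.000000, -1.040000) = -1.222000
  k2 = f(0.140000, -1.211080) = -1.154440
  y ← -1.040000 + 0.28·(-1.154440) = -1.363243
s=0.280000, y=-1.363243:
  k1 = f(0.280000, -1.363243) = -1.096736
  k2 = f(0.420000, -1.516786) = -1.052948
  y ← -1.363243 + 0.28·(-1.052948) = -1.658069
y(0.56) ≈ -1.6581

-1.6581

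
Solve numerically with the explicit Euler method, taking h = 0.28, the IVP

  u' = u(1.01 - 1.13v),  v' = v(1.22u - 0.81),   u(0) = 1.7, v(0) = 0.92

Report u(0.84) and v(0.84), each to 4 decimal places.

Euler on (u,v): u_{n+1} = u_n + h·u', v_{n+1} = v_n + h·v'.
0.000000: (1.700000, 0.920000); f=(-0.050320, 1.162880) → (1.685910, 1.245606)
0.280000: (1.685910, 1.245606); f=(-0.670209, 1.553035) → (1.498252, 1.680456)
0.560000: (1.498252, 1.680456); f=(-1.331820, 1.710482) → (1.125342, 2.159391)
(u(0.84), v(0.84)) ≈ (1.1253, 2.1594)

1.1253, 2.1594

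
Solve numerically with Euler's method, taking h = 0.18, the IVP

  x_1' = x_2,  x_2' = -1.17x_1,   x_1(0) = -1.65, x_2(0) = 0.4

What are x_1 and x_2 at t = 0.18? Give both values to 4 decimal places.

Euler on (x_1,x_2): x_1_{n+1} = x_1_n + h·x_1', x_2_{n+1} = x_2_n + h·x_2'.
0.000000: (-1.650000, 0.400000); f=(0.400000, 1.930500) → (-1.578000, 0.747490)
(x_1(0.18), x_2(0.18)) ≈ (-1.5780, 0.7475)

-1.5780, 0.7475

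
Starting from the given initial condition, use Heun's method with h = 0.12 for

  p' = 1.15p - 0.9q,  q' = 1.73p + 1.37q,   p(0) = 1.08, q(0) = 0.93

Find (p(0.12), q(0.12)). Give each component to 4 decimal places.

Heun on (p,q): k1 = f(t_n, state_n); k2 = f(t_n + h, state_n + h·k1); state_{n+1} = state_n + (h/2)·(k1 + k2).
0.000000: (1.080000, 0.930000)
  k1 = (0.405000, 3.142500)
  predictor → (1.128600, 1.307100)
  k2 = (0.121500, 3.743205)
  → (1.111590, 1.343142)
(p(0.12), q(0.12)) ≈ (1.1116, 1.3431)

1.1116, 1.3431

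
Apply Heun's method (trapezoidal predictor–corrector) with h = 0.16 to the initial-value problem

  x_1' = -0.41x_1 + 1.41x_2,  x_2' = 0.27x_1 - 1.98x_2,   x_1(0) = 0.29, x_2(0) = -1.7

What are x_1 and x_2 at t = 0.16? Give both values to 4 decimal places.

Heun on (x_1,x_2): k1 = f(t_n, state_n); k2 = f(t_n + h, state_n + h·k1); state_{n+1} = state_n + (h/2)·(k1 + k2).
0.000000: (0.290000, -1.700000)
  k1 = (-2.515900, 3.444300)
  predictor → (-0.112544, -1.148912)
  k2 = (-1.573823, 2.244459)
  → (-0.037178, -1.244899)
(x_1(0.16), x_2(0.16)) ≈ (-0.0372, -1.2449)

-0.0372, -1.2449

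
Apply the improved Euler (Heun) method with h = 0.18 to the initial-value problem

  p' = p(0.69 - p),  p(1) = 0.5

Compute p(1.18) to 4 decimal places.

0.5166

Heun: k1 = f(x_n, p_n); k2 = f(x_n + h, p_n + h·k1); p_{n+1} = p_n + (h/2)·(k1 + k2).
x=1.000000, p=0.500000:
  k1 = f(1.000000, 0.500000) = 0.095000
  k2 = f(1.180000, 0.517100) = 0.089407
  p ← 0.500000 + (0.18/2)·(0.095000 + 0.089407) = 0.516597
p(1.18) ≈ 0.5166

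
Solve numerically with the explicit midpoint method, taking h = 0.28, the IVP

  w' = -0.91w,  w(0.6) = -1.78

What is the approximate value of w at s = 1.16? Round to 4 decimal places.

Midpoint: k1 = f(s_n, w_n); k2 = f(s_n + h/2, w_n + (h/2)·k1); w_{n+1} = w_n + h·k2.
s=0.600000, w=-1.780000:
  k1 = f(0.600000, -1.780000) = 1.619800
  k2 = f(0.740000, -1.553228) = 1.413437
  w ← -1.780000 + 0.28·1.413437 = -1.384238
s=0.880000, w=-1.384238:
  k1 = f(0.880000, -1.384238) = 1.259656
  k2 = f(1.020000, -1.207886) = 1.099176
  w ← -1.384238 + 0.28·1.099176 = -1.076468
w(1.16) ≈ -1.0765

-1.0765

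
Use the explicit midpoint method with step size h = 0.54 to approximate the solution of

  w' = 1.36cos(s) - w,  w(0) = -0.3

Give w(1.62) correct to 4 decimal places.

Midpoint: k1 = f(s_n, w_n); k2 = f(s_n + h/2, w_n + (h/2)·k1); w_{n+1} = w_n + h·k2.
s=0.000000, w=-0.300000:
  k1 = f(0.000000, -0.300000) = 1.660000
  k2 = f(0.270000, 0.148200) = 1.162528
  w ← -0.300000 + 0.54·1.162528 = 0.327765
s=0.540000, w=0.327765:
  k1 = f(0.540000, 0.327765) = 0.838718
  k2 = f(0.810000, 0.554219) = 0.383499
  w ← 0.327765 + 0.54·0.383499 = 0.534855
s=1.080000, w=0.534855:
  k1 = f(1.080000, 0.534855) = 0.106152
  k2 = f(1.350000, 0.563516) = -0.265667
  w ← 0.534855 + 0.54·(-0.265667) = 0.391395
w(1.62) ≈ 0.3914

0.3914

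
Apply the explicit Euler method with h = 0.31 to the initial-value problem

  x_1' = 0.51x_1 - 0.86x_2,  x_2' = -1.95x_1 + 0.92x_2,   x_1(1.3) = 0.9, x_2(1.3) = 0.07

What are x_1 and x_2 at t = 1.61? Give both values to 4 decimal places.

Euler on (x_1,x_2): x_1_{n+1} = x_1_n + h·x_1', x_2_{n+1} = x_2_n + h·x_2'.
1.300000: (0.900000, 0.070000); f=(0.398800, -1.690600) → (1.023628, -0.454086)
(x_1(1.61), x_2(1.61)) ≈ (1.0236, -0.4541)

1.0236, -0.4541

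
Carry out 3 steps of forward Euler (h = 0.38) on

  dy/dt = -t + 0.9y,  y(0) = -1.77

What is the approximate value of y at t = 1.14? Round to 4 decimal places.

Euler: y_{n+1} = y_n + h·f(t_n, y_n).
t=0.000000, y=-1.770000: f=-1.593000 → y ← -1.770000 + 0.38·(-1.593000) = -2.375340
t=0.380000, y=-2.375340: f=-2.517806 → y ← -2.375340 + 0.38·(-2.517806) = -3.332106
t=0.760000, y=-3.332106: f=-3.758896 → y ← -3.332106 + 0.38·(-3.758896) = -4.760487
y(1.14) ≈ -4.7605

-4.7605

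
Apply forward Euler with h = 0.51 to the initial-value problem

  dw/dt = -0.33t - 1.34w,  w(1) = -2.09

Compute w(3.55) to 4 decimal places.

Euler: w_{n+1} = w_n + h·f(t_n, w_n).
t=1.000000, w=-2.090000: f=2.470600 → w ← -2.090000 + 0.51·2.470600 = -0.829994
t=1.510000, w=-0.829994: f=0.613892 → w ← -0.829994 + 0.51·0.613892 = -0.516909
t=2.020000, w=-0.516909: f=0.026058 → w ← -0.516909 + 0.51·0.026058 = -0.503619
t=2.530000, w=-0.503619: f=-0.160050 → w ← -0.503619 + 0.51·(-0.160050) = -0.585245
t=3.040000, w=-0.585245: f=-0.218972 → w ← -0.585245 + 0.51·(-0.218972) = -0.696921
w(3.55) ≈ -0.6969

-0.6969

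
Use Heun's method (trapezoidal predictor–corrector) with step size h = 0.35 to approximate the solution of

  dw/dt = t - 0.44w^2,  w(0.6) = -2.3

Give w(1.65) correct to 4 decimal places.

-10.8367

Heun: k1 = f(t_n, w_n); k2 = f(t_n + h, w_n + h·k1); w_{n+1} = w_n + (h/2)·(k1 + k2).
t=0.600000, w=-2.300000:
  k1 = f(0.600000, -2.300000) = -1.727600
  k2 = f(0.950000, -2.904660) = -2.762302
  w ← -2.300000 + (0.35/2)·(-1.727600 + (-2.762302)) = -3.085733
t=0.950000, w=-3.085733:
  k1 = f(0.950000, -3.085733) = -3.239569
  k2 = f(1.300000, -4.219582) = -6.534143
  w ← -3.085733 + (0.35/2)·(-3.239569 + (-6.534143)) = -4.796132
t=1.300000, w=-4.796132:
  k1 = f(1.300000, -4.796132) = -8.821270
  k2 = f(1.650000, -7.883577) = -25.696346
  w ← -4.796132 + (0.35/2)·(-8.821270 + (-25.696346)) = -10.836715
w(1.65) ≈ -10.8367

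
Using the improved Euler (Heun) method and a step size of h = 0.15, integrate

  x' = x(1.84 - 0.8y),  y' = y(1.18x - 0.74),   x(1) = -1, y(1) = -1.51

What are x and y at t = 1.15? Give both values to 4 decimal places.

-1.5237, -1.0942

Heun on (x,y): k1 = f(t_n, state_n); k2 = f(t_n + h, state_n + h·k1); state_{n+1} = state_n + (h/2)·(k1 + k2).
1.000000: (-1.000000, -1.510000)
  k1 = (-3.048000, 2.899200)
  predictor → (-1.457200, -1.075120)
  k2 = (-3.934580, 2.644253)
  → (-1.523693, -1.094241)
(x(1.15), y(1.15)) ≈ (-1.5237, -1.0942)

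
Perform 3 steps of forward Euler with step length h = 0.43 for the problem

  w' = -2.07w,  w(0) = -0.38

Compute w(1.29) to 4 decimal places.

Euler: w_{n+1} = w_n + h·f(t_n, w_n).
t=0.000000, w=-0.380000: f=0.786600 → w ← -0.380000 + 0.43·0.786600 = -0.041762
t=0.430000, w=-0.041762: f=0.086447 → w ← -0.041762 + 0.43·0.086447 = -0.004590
t=0.860000, w=-0.004590: f=0.009501 → w ← -0.004590 + 0.43·0.009501 = -0.000504
w(1.29) ≈ -0.0005

-0.0005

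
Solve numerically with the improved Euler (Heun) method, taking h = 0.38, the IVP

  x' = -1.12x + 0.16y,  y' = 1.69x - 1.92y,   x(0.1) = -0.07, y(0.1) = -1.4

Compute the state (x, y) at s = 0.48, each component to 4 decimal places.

-0.0839, -0.7975

Heun on (x,y): k1 = f(s_n, state_n); k2 = f(s_n + h, state_n + h·k1); state_{n+1} = state_n + (h/2)·(k1 + k2).
0.100000: (-0.070000, -1.400000)
  k1 = (-0.145600, 2.569700)
  predictor → (-0.125328, -0.423514)
  k2 = (0.072605, 0.601343)
  → (-0.083869, -0.797502)
(x(0.48), y(0.48)) ≈ (-0.0839, -0.7975)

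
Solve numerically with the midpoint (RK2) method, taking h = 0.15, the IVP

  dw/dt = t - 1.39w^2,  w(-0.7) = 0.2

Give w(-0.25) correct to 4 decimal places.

-0.0188

Midpoint: k1 = f(t_n, w_n); k2 = f(t_n + h/2, w_n + (h/2)·k1); w_{n+1} = w_n + h·k2.
t=-0.700000, w=0.200000:
  k1 = f(-0.700000, 0.200000) = -0.755600
  k2 = f(-0.625000, 0.143330) = -0.653555
  w ← 0.200000 + 0.15·(-0.653555) = 0.101967
t=-0.550000, w=0.101967:
  k1 = f(-0.550000, 0.101967) = -0.564452
  k2 = f(-0.475000, 0.059633) = -0.479943
  w ← 0.101967 + 0.15·(-0.479943) = 0.029975
t=-0.400000, w=0.029975:
  k1 = f(-0.400000, 0.029975) = -0.401249
  k2 = f(-0.325000, -0.000118) = -0.325000
  w ← 0.029975 + 0.15·(-0.325000) = -0.018775
w(-0.25) ≈ -0.0188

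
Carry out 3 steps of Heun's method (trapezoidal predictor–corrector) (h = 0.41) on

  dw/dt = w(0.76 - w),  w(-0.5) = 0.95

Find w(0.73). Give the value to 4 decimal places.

Heun: k1 = f(t_n, w_n); k2 = f(t_n + h, w_n + h·k1); w_{n+1} = w_n + (h/2)·(k1 + k2).
t=-0.500000, w=0.950000:
  k1 = f(-0.500000, 0.950000) = -0.180500
  k2 = f(-0.090000, 0.875995) = -0.101611
  w ← 0.950000 + (0.41/2)·(-0.180500 + (-0.101611)) = 0.892167
t=-0.090000, w=0.892167:
  k1 = f(-0.090000, 0.892167) = -0.117915
  k2 = f(0.320000, 0.843822) = -0.070731
  w ← 0.892167 + (0.41/2)·(-0.117915 + (-0.070731)) = 0.853495
t=0.320000, w=0.853495:
  k1 = f(0.320000, 0.853495) = -0.079797
  k2 = f(0.730000, 0.820778) = -0.049885
  w ← 0.853495 + (0.41/2)·(-0.079797 + (-0.049885)) = 0.826910
w(0.73) ≈ 0.8269

0.8269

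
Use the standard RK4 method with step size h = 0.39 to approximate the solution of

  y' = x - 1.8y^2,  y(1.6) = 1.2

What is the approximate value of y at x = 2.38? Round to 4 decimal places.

1.1078

RK4: k1 = f(x_n, y_n); k2 = f(x_n + h/2, y_n + (h/2)·k1); k3 = f(x_n + h/2, y_n + (h/2)·k2); k4 = f(x_n + h, y_n + h·k3); y_{n+1} = y_n + (h/6)·(k1 + 2k2 + 2k3 + k4).
x=1.600000, y=1.200000:
  k1 = f(1.600000, 1.200000) = -0.992000
  k2 = f(1.795000, 1.006560) = -0.028693
  k3 = f(1.795000, 1.194405) = -0.772885
  k4 = f(1.990000, 0.898575) = 0.536614
  y ← 1.200000 + (0.39/6)·(k1 + 2k2 + 2k3 + k4) = 1.066195
x=1.990000, y=1.066195:
  k1 = f(1.990000, 1.066195) = -0.056188
  k2 = f(2.185000, 1.055238) = 0.180651
  k3 = f(2.185000, 1.101422) = 0.001367
  k4 = f(2.380000, 1.066728) = 0.331765
  y ← 1.066195 + (0.39/6)·(k1 + 2k2 + 2k3 + k4) = 1.107770
y(2.38) ≈ 1.1078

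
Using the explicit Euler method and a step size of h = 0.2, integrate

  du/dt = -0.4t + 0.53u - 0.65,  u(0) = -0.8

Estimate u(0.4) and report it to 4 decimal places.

Euler: u_{n+1} = u_n + h·f(t_n, u_n).
t=0.000000, u=-0.800000: f=-1.074000 → u ← -0.800000 + 0.2·(-1.074000) = -1.014800
t=0.200000, u=-1.014800: f=-1.267844 → u ← -1.014800 + 0.2·(-1.267844) = -1.268369
u(0.4) ≈ -1.2684

-1.2684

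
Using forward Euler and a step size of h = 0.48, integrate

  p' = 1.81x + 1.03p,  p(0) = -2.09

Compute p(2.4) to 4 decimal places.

-8.7848

Euler: p_{n+1} = p_n + h·f(x_n, p_n).
x=0.000000, p=-2.090000: f=-2.152700 → p ← -2.090000 + 0.48·(-2.152700) = -3.123296
x=0.480000, p=-3.123296: f=-2.348195 → p ← -3.123296 + 0.48·(-2.348195) = -4.250430
x=0.960000, p=-4.250430: f=-2.640342 → p ← -4.250430 + 0.48·(-2.640342) = -5.517794
x=1.440000, p=-5.517794: f=-3.076928 → p ← -5.517794 + 0.48·(-3.076928) = -6.994719
x=1.920000, p=-6.994719: f=-3.729361 → p ← -6.994719 + 0.48·(-3.729361) = -8.784812
p(2.4) ≈ -8.7848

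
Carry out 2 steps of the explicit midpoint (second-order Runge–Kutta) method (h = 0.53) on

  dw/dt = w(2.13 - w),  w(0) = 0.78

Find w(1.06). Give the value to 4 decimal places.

Midpoint: k1 = f(t_n, w_n); k2 = f(t_n + h/2, w_n + (h/2)·k1); w_{n+1} = w_n + h·k2.
t=0.000000, w=0.780000:
  k1 = f(0.000000, 0.780000) = 1.053000
  k2 = f(0.265000, 1.059045) = 1.134190
  w ← 0.780000 + 0.53·1.134190 = 1.381120
t=0.530000, w=1.381120:
  k1 = f(0.530000, 1.381120) = 1.034293
  k2 = f(0.795000, 1.655208) = 0.785879
  w ← 1.381120 + 0.53·0.785879 = 1.797637
w(1.06) ≈ 1.7976

1.7976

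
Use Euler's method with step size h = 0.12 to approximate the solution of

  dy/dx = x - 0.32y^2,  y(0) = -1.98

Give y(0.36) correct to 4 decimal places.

-2.4631

Euler: y_{n+1} = y_n + h·f(x_n, y_n).
x=0.000000, y=-1.980000: f=-1.254528 → y ← -1.980000 + 0.12·(-1.254528) = -2.130543
x=0.120000, y=-2.130543: f=-1.332549 → y ← -2.130543 + 0.12·(-1.332549) = -2.290449
x=0.240000, y=-2.290449: f=-1.438770 → y ← -2.290449 + 0.12·(-1.438770) = -2.463102
y(0.36) ≈ -2.4631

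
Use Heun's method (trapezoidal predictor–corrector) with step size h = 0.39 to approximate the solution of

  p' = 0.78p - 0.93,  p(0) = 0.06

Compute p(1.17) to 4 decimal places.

-1.5965

Heun: k1 = f(x_n, p_n); k2 = f(x_n + h, p_n + h·k1); p_{n+1} = p_n + (h/2)·(k1 + k2).
x=0.000000, p=0.060000:
  k1 = f(0.000000, 0.060000) = -0.883200
  k2 = f(0.390000, -0.284448) = -1.151869
  p ← 0.060000 + (0.39/2)·(-0.883200 + (-1.151869)) = -0.336839
x=0.390000, p=-0.336839:
  k1 = f(0.390000, -0.336839) = -1.192734
  k2 = f(0.780000, -0.802005) = -1.555564
  p ← -0.336839 + (0.39/2)·(-1.192734 + (-1.555564)) = -0.872757
x=0.780000, p=-0.872757:
  k1 = f(0.780000, -0.872757) = -1.610750
  k2 = f(1.170000, -1.500949) = -2.100740
  p ← -0.872757 + (0.39/2)·(-1.610750 + (-2.100740)) = -1.596497
p(1.17) ≈ -1.5965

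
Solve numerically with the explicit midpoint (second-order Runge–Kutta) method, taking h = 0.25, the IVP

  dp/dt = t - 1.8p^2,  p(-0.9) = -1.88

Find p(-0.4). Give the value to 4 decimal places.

Midpoint: k1 = f(t_n, p_n); k2 = f(t_n + h/2, p_n + (h/2)·k1); p_{n+1} = p_n + h·k2.
t=-0.900000, p=-1.880000:
  k1 = f(-0.900000, -1.880000) = -7.261920
  k2 = f(-0.775000, -2.787740) = -14.763690
  p ← -1.880000 + 0.25·(-14.763690) = -5.570922
t=-0.650000, p=-5.570922:
  k1 = f(-0.650000, -5.570922) = -56.513318
  k2 = f(-0.525000, -12.635087) = -287.886772
  p ← -5.570922 + 0.25·(-287.886772) = -77.542616
p(-0.4) ≈ -77.5426

-77.5426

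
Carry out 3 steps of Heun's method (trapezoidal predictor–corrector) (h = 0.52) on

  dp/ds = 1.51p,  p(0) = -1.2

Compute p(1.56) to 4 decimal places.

Heun: k1 = f(s_n, p_n); k2 = f(s_n + h, p_n + h·k1); p_{n+1} = p_n + (h/2)·(k1 + k2).
s=0.000000, p=-1.200000:
  k1 = f(0.000000, -1.200000) = -1.812000
  k2 = f(0.520000, -2.142240) = -3.234782
  p ← -1.200000 + (0.52/2)·(-1.812000 + (-3.234782)) = -2.512163
s=0.520000, p=-2.512163:
  k1 = f(0.520000, -2.512163) = -3.793367
  k2 = f(1.040000, -4.484714) = -6.771918
  p ← -2.512163 + (0.52/2)·(-3.793367 + (-6.771918)) = -5.259138
s=1.040000, p=-5.259138:
  k1 = f(1.040000, -5.259138) = -7.941298
  k2 = f(1.560000, -9.388612) = -14.176805
  p ← -5.259138 + (0.52/2)·(-7.941298 + (-14.176805)) = -11.009844
p(1.56) ≈ -11.0098

-11.0098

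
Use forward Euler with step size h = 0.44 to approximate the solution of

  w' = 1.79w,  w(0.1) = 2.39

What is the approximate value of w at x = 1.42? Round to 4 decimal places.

13.6524

Euler: w_{n+1} = w_n + h·f(x_n, w_n).
x=0.100000, w=2.390000: f=4.278100 → w ← 2.390000 + 0.44·4.278100 = 4.272364
x=0.540000, w=4.272364: f=7.647532 → w ← 4.272364 + 0.44·7.647532 = 7.637278
x=0.980000, w=7.637278: f=13.670727 → w ← 7.637278 + 0.44·13.670727 = 13.652398
w(1.42) ≈ 13.6524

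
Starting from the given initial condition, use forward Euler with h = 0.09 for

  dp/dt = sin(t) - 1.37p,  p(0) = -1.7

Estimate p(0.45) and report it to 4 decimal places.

Euler: p_{n+1} = p_n + h·f(t_n, p_n).
t=0.000000, p=-1.700000: f=2.329000 → p ← -1.700000 + 0.09·2.329000 = -1.490390
t=0.090000, p=-1.490390: f=2.131713 → p ← -1.490390 + 0.09·2.131713 = -1.298536
t=0.180000, p=-1.298536: f=1.958024 → p ← -1.298536 + 0.09·1.958024 = -1.122314
t=0.270000, p=-1.122314: f=1.804301 → p ← -1.122314 + 0.09·1.804301 = -0.959927
t=0.360000, p=-0.959927: f=1.667374 → p ← -0.959927 + 0.09·1.667374 = -0.809863
p(0.45) ≈ -0.8099

-0.8099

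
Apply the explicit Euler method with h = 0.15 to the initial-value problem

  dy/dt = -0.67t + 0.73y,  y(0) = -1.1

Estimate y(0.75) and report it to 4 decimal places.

-2.0176

Euler: y_{n+1} = y_n + h·f(t_n, y_n).
t=0.000000, y=-1.100000: f=-0.803000 → y ← -1.100000 + 0.15·(-0.803000) = -1.220450
t=0.150000, y=-1.220450: f=-0.991429 → y ← -1.220450 + 0.15·(-0.991429) = -1.369164
t=0.300000, y=-1.369164: f=-1.200490 → y ← -1.369164 + 0.15·(-1.200490) = -1.549238
t=0.450000, y=-1.549238: f=-1.432444 → y ← -1.549238 + 0.15·(-1.432444) = -1.764104
t=0.600000, y=-1.764104: f=-1.689796 → y ← -1.764104 + 0.15·(-1.689796) = -2.017574
y(0.75) ≈ -2.0176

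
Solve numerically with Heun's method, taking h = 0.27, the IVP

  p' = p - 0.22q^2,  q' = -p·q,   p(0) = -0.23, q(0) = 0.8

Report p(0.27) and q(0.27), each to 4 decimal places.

Heun on (p,q): k1 = f(t_n, state_n); k2 = f(t_n + h, state_n + h·k1); state_{n+1} = state_n + (h/2)·(k1 + k2).
0.000000: (-0.230000, 0.800000)
  k1 = (-0.370800, 0.184000)
  predictor → (-0.330116, 0.849680)
  k2 = (-0.488946, 0.280493)
  → (-0.346066, 0.862707)
(p(0.27), q(0.27)) ≈ (-0.3461, 0.8627)

-0.3461, 0.8627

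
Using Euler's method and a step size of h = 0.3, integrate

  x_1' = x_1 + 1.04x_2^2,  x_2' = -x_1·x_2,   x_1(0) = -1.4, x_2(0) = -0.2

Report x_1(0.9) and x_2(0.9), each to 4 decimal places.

Euler on (x_1,x_2): x_1_{n+1} = x_1_n + h·x_1', x_2_{n+1} = x_2_n + h·x_2'.
0.000000: (-1.400000, -0.200000); f=(-1.358400, -0.280000) → (-1.807520, -0.284000)
0.300000: (-1.807520, -0.284000); f=(-1.723638, -0.513336) → (-2.324611, -0.438001)
0.600000: (-2.324611, -0.438001); f=(-2.125093, -1.018181) → (-2.962139, -0.743455)
(x_1(0.9), x_2(0.9)) ≈ (-2.9621, -0.7435)

-2.9621, -0.7435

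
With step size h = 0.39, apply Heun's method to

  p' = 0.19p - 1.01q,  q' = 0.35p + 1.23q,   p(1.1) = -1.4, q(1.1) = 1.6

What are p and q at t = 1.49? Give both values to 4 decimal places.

-2.2747, 2.2646

Heun on (p,q): k1 = f(t_n, state_n); k2 = f(t_n + h, state_n + h·k1); state_{n+1} = state_n + (h/2)·(k1 + k2).
1.100000: (-1.400000, 1.600000)
  k1 = (-1.882000, 1.478000)
  predictor → (-2.133980, 2.176420)
  k2 = (-2.603640, 1.930104)
  → (-2.274700, 2.264580)
(p(1.49), q(1.49)) ≈ (-2.2747, 2.2646)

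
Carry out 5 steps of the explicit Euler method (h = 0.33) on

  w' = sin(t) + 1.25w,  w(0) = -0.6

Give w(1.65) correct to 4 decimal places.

Euler: w_{n+1} = w_n + h·f(t_n, w_n).
t=0.000000, w=-0.600000: f=-0.750000 → w ← -0.600000 + 0.33·(-0.750000) = -0.847500
t=0.330000, w=-0.847500: f=-0.735332 → w ← -0.847500 + 0.33·(-0.735332) = -1.090160
t=0.660000, w=-1.090160: f=-0.749583 → w ← -1.090160 + 0.33·(-0.749583) = -1.337522
t=0.990000, w=-1.337522: f=-0.835876 → w ← -1.337522 + 0.33·(-0.835876) = -1.613361
t=1.320000, w=-1.613361: f=-1.047986 → w ← -1.613361 + 0.33·(-1.047986) = -1.959196
w(1.65) ≈ -1.9592

-1.9592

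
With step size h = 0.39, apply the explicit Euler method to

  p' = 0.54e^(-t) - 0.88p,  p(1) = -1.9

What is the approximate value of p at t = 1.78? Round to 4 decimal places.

-0.7163

Euler: p_{n+1} = p_n + h·f(t_n, p_n).
t=1.000000, p=-1.900000: f=1.870655 → p ← -1.900000 + 0.39·1.870655 = -1.170445
t=1.390000, p=-1.170445: f=1.164492 → p ← -1.170445 + 0.39·1.164492 = -0.716293
p(1.78) ≈ -0.7163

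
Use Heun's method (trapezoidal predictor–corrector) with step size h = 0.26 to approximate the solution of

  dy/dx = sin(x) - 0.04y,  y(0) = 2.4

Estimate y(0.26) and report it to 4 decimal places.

2.4086

Heun: k1 = f(x_n, y_n); k2 = f(x_n + h, y_n + h·k1); y_{n+1} = y_n + (h/2)·(k1 + k2).
x=0.000000, y=2.400000:
  k1 = f(0.000000, 2.400000) = -0.096000
  k2 = f(0.260000, 2.375040) = 0.162079
  y ← 2.400000 + (0.26/2)·(-0.096000 + 0.162079) = 2.408590
y(0.26) ≈ 2.4086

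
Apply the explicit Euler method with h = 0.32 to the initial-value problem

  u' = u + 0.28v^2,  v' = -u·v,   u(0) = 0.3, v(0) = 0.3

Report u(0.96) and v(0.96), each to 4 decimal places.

Euler on (u,v): u_{n+1} = u_n + h·u', v_{n+1} = v_n + h·v'.
0.000000: (0.300000, 0.300000); f=(0.325200, -0.090000) → (0.404064, 0.271200)
0.320000: (0.404064, 0.271200); f=(0.424658, -0.109582) → (0.539955, 0.236134)
0.640000: (0.539955, 0.236134); f=(0.555567, -0.127501) → (0.717736, 0.195333)
(u(0.96), v(0.96)) ≈ (0.7177, 0.1953)

0.7177, 0.1953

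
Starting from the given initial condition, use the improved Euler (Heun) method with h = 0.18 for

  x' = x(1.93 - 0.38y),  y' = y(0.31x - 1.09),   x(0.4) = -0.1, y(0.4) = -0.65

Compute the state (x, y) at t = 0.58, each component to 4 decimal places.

Heun on (x,y): k1 = f(t_n, state_n); k2 = f(t_n + h, state_n + h·k1); state_{n+1} = state_n + (h/2)·(k1 + k2).
0.400000: (-0.100000, -0.650000)
  k1 = (-0.217700, 0.728650)
  predictor → (-0.139186, -0.518843)
  k2 = (-0.296071, 0.587926)
  → (-0.146239, -0.531508)
(x(0.58), y(0.58)) ≈ (-0.1462, -0.5315)

-0.1462, -0.5315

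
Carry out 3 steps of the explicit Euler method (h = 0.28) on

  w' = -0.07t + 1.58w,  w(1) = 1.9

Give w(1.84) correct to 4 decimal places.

Euler: w_{n+1} = w_n + h·f(t_n, w_n).
t=1.000000, w=1.900000: f=2.932000 → w ← 1.900000 + 0.28·2.932000 = 2.720960
t=1.280000, w=2.720960: f=4.209517 → w ← 2.720960 + 0.28·4.209517 = 3.899625
t=1.560000, w=3.899625: f=6.052207 → w ← 3.899625 + 0.28·6.052207 = 5.594243
w(1.84) ≈ 5.5942

5.5942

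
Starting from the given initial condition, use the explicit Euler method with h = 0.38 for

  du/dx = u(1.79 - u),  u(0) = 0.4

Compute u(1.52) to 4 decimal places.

Euler: u_{n+1} = u_n + h·f(x_n, u_n).
x=0.000000, u=0.400000: f=0.556000 → u ← 0.400000 + 0.38·0.556000 = 0.611280
x=0.380000, u=0.611280: f=0.720528 → u ← 0.611280 + 0.38·0.720528 = 0.885081
x=0.760000, u=0.885081: f=0.800927 → u ← 0.885081 + 0.38·0.800927 = 1.189433
x=1.140000, u=1.189433: f=0.714334 → u ← 1.189433 + 0.38·0.714334 = 1.460880
u(1.52) ≈ 1.4609

1.4609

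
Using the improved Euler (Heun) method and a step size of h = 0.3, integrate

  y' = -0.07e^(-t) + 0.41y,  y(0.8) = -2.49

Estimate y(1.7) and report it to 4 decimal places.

Heun: k1 = f(t_n, y_n); k2 = f(t_n + h, y_n + h·k1); y_{n+1} = y_n + (h/2)·(k1 + k2).
t=0.800000, y=-2.490000:
  k1 = f(0.800000, -2.490000) = -1.052353
  k2 = f(1.100000, -2.805706) = -1.173640
  y ← -2.490000 + (0.3/2)·(-1.052353 + (-1.173640)) = -2.823899
t=1.100000, y=-2.823899:
  k1 = f(1.100000, -2.823899) = -1.181100
  k2 = f(1.400000, -3.178229) = -1.320336
  y ← -2.823899 + (0.3/2)·(-1.181100 + (-1.320336)) = -3.199114
t=1.400000, y=-3.199114:
  k1 = f(1.400000, -3.199114) = -1.328899
  k2 = f(1.700000, -3.597784) = -1.487879
  y ← -3.199114 + (0.3/2)·(-1.328899 + (-1.487879)) = -3.621631
y(1.7) ≈ -3.6216

-3.6216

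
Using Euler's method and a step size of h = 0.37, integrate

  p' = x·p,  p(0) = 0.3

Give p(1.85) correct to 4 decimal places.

0.9485

Euler: p_{n+1} = p_n + h·f(x_n, p_n).
x=0.000000, p=0.300000: f=0.000000 → p ← 0.300000 + 0.37·0.000000 = 0.300000
x=0.370000, p=0.300000: f=0.111000 → p ← 0.300000 + 0.37·0.111000 = 0.341070
x=0.740000, p=0.341070: f=0.252392 → p ← 0.341070 + 0.37·0.252392 = 0.434455
x=1.110000, p=0.434455: f=0.482245 → p ← 0.434455 + 0.37·0.482245 = 0.612886
x=1.480000, p=0.612886: f=0.907071 → p ← 0.612886 + 0.37·0.907071 = 0.948502
p(1.85) ≈ 0.9485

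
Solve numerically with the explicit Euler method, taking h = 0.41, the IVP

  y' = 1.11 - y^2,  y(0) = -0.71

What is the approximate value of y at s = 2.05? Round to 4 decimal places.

Euler: y_{n+1} = y_n + h·f(s_n, y_n).
s=0.000000, y=-0.710000: f=0.605900 → y ← -0.710000 + 0.41·0.605900 = -0.461581
s=0.410000, y=-0.461581: f=0.896943 → y ← -0.461581 + 0.41·0.896943 = -0.093834
s=0.820000, y=-0.093834: f=1.101195 → y ← -0.093834 + 0.41·1.101195 = 0.357656
s=1.230000, y=0.357656: f=0.982082 → y ← 0.357656 + 0.41·0.982082 = 0.760309
s=1.640000, y=0.760309: f=0.531930 → y ← 0.760309 + 0.41·0.531930 = 0.978401
y(2.05) ≈ 0.9784

0.9784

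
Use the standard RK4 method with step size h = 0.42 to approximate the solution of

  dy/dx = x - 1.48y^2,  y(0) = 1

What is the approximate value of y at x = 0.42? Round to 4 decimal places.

RK4: k1 = f(x_n, y_n); k2 = f(x_n + h/2, y_n + (h/2)·k1); k3 = f(x_n + h/2, y_n + (h/2)·k2); k4 = f(x_n + h, y_n + h·k3); y_{n+1} = y_n + (h/6)·(k1 + 2k2 + 2k3 + k4).
x=0.000000, y=1.000000:
  k1 = f(0.000000, 1.000000) = -1.480000
  k2 = f(0.210000, 0.689200) = -0.492995
  k3 = f(0.210000, 0.896471) = -0.979417
  k4 = f(0.420000, 0.588645) = -0.092824
  y ← 1.000000 + (0.42/6)·(k1 + 2k2 + 2k3 + k4) = 0.683765
y(0.42) ≈ 0.6838

0.6838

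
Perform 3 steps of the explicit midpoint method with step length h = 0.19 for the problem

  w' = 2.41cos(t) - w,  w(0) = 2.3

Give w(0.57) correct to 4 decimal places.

Midpoint: k1 = f(t_n, w_n); k2 = f(t_n + h/2, w_n + (h/2)·k1); w_{n+1} = w_n + h·k2.
t=0.000000, w=2.300000:
  k1 = f(0.000000, 2.300000) = 0.110000
  k2 = f(0.095000, 2.310450) = 0.088683
  w ← 2.300000 + 0.19·0.088683 = 2.316850
t=0.190000, w=2.316850:
  k1 = f(0.190000, 2.316850) = 0.049780
  k2 = f(0.285000, 2.321579) = -0.008794
  w ← 2.316850 + 0.19·(-0.008794) = 2.315179
t=0.380000, w=2.315179:
  k1 = f(0.380000, 2.315179) = -0.077097
  k2 = f(0.475000, 2.307855) = -0.164659
  w ← 2.315179 + 0.19·(-0.164659) = 2.283894
w(0.57) ≈ 2.2839

2.2839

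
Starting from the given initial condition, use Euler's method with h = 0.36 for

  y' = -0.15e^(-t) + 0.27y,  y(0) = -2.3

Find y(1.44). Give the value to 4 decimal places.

-3.4971

Euler: y_{n+1} = y_n + h·f(t_n, y_n).
t=0.000000, y=-2.300000: f=-0.771000 → y ← -2.300000 + 0.36·(-0.771000) = -2.577560
t=0.360000, y=-2.577560: f=-0.800593 → y ← -2.577560 + 0.36·(-0.800593) = -2.865773
t=0.720000, y=-2.865773: f=-0.846772 → y ← -2.865773 + 0.36·(-0.846772) = -3.170611
t=1.080000, y=-3.170611: f=-0.907004 → y ← -3.170611 + 0.36·(-0.907004) = -3.497133
y(1.44) ≈ -3.4971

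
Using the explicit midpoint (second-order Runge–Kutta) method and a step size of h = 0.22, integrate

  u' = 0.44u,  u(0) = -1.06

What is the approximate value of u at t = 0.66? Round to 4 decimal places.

-1.4166

Midpoint: k1 = f(t_n, u_n); k2 = f(t_n + h/2, u_n + (h/2)·k1); u_{n+1} = u_n + h·k2.
t=0.000000, u=-1.060000:
  k1 = f(0.000000, -1.060000) = -0.466400
  k2 = f(0.110000, -1.111304) = -0.488974
  u ← -1.060000 + 0.22·(-0.488974) = -1.167574
t=0.220000, u=-1.167574:
  k1 = f(0.220000, -1.167574) = -0.513733
  k2 = f(0.330000, -1.224085) = -0.538597
  u ← -1.167574 + 0.22·(-0.538597) = -1.286066
t=0.440000, u=-1.286066:
  k1 = f(0.440000, -1.286066) = -0.565869
  k2 = f(0.550000, -1.348311) = -0.593257
  u ← -1.286066 + 0.22·(-0.593257) = -1.416582
u(0.66) ≈ -1.4166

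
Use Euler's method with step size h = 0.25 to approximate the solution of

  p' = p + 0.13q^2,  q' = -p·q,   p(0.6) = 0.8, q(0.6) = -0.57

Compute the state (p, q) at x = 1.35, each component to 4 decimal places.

Euler on (p,q): p_{n+1} = p_n + h·p', q_{n+1} = q_n + h·q'.
0.600000: (0.800000, -0.570000); f=(0.842237, 0.456000) → (1.010559, -0.456000)
0.850000: (1.010559, -0.456000); f=(1.037591, 0.460815) → (1.269957, -0.340796)
1.100000: (1.269957, -0.340796); f=(1.285055, 0.432797) → (1.591221, -0.232597)
(p(1.35), q(1.35)) ≈ (1.5912, -0.2326)

1.5912, -0.2326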